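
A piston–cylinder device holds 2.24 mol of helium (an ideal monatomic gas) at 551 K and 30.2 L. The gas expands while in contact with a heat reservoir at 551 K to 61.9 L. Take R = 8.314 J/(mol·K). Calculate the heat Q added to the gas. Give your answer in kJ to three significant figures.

Q ≈ 7.36 kJ

Isothermal ⇒ ΔU = 0, so Q = W = nRT ln(V₂/V₁).
Q = (2.24)(8.314)(551) ln(61.9/30.2) = 10261 × 0.7177 = 7364 J.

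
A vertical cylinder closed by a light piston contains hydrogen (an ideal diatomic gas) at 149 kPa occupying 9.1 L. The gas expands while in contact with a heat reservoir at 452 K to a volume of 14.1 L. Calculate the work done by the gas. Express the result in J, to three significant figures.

W ≈ 594 J

Isothermal: W = nRT ln(V₂/V₁) = P₁V₁ ln(V₂/V₁).
P₁V₁ = (149 kPa)(9.1 L) = 1356 J.
W = 1356 × ln(14.1/9.1) = 1356 × 0.4379
W_by_gas = 593.7 J.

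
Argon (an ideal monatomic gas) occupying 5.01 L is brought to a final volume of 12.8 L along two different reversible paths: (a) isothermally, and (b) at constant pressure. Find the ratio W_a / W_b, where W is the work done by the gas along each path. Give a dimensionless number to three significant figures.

Path (a) isothermal: W = P₁V₁ ln(V₂/V₁) → W_a/(P₁V₁) = 0.938.
Path (b) isobaric: W = P₁(V₂ − V₁) → W_b/(P₁V₁) = 1.555.
W_a / W_b = 0.938 / 1.555 = 0.6033.

W_a / W_b ≈ 0.603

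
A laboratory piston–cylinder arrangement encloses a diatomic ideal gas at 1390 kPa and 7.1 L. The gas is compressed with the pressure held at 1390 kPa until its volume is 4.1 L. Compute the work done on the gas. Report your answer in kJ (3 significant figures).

W ≈ 4.17 kJ

Isobaric: W = P ΔV.
W = (1390 kPa)(4.1 − 7.1 L) = (1390)(-3) = -4170 J.
Work on gas = −W_by = 4170 J.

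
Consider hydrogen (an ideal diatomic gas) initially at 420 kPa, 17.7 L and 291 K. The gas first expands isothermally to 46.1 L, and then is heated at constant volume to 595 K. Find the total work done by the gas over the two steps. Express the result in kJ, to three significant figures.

W_total ≈ 7.12 kJ

Step 1 (isothermal): W = P₁V₁ ln(V₂/V₁) = (7434) ln(46.1/17.7) = 7116 J.
Step 2 (isochoric): W = 0 (constant volume).
W_total = 7116 + 0 = 7116 J.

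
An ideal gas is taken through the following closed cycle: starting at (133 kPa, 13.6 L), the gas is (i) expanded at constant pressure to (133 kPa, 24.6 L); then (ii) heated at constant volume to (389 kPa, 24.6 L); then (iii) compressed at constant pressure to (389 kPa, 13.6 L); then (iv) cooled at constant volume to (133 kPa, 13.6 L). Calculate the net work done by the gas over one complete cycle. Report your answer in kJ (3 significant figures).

Constant-volume legs do no work.
W(i) = (133)(24.6 − 13.6) = 1463 J; W(iii) = (389)(13.6 − 24.6) = -4279 J.
W_net = 1463 − 4279 = -2816 J (the counter-clockwise enclosed area).

W_net ≈ -2.82 kJ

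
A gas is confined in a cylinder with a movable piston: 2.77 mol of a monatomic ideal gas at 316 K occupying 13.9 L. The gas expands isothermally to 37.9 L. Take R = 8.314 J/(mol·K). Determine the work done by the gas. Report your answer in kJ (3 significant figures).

Isothermal: W = nRT ln(V₂/V₁).
W = (2.77)(8.314)(316) × ln(37.9/13.9)
  = 7277 × 1.003
W_by_gas = 7300 J.

W ≈ 7.30 kJ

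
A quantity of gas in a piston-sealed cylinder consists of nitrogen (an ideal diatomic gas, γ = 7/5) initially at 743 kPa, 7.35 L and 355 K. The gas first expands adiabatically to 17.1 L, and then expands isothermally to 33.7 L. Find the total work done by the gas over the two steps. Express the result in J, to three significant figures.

Step 1 (adiabatic): W = (P₁V₁ − P₂V₂)/(γ−1) = (5461 − 3896)/0.4 = 3913 J.
After step 1: P = 227.8 kPa, V = 17.1 L, T = 253.2 K.
Step 2 (isothermal): W = P₁V₁ ln(V₂/V₁) = (3896) ln(33.7/17.1) = 2643 J.
W_total = 3913 + 2643 = 6556 J.

W_total ≈ 6560 J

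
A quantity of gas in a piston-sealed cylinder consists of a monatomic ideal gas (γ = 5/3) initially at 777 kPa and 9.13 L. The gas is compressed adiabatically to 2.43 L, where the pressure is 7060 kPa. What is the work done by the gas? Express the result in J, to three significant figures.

Adiabatic: W = (P₁V₁ − P₂V₂)/(γ − 1) with γ = 5/3.
P₁V₁ = 7094 J, P₂V₂ = 17156 J.
W = (7094 − 17156) / 0.6667 = -15093 J.

W ≈ -15100 J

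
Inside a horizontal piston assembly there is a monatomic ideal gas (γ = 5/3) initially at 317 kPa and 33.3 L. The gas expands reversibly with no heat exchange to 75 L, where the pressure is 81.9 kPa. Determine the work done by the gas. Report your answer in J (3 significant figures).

W ≈ 6620 J

Adiabatic: W = (P₁V₁ − P₂V₂)/(γ − 1) with γ = 5/3.
P₁V₁ = 10556 J, P₂V₂ = 6142 J.
W = (10556 − 6142) / 0.6667 = 6620 J.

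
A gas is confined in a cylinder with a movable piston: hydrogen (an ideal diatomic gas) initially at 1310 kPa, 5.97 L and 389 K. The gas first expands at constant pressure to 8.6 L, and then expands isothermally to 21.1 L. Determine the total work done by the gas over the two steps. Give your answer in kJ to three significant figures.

W_total ≈ 13.6 kJ

Step 1 (isobaric): W = PΔV = (1310 kPa)(8.6 − 5.97 L) = 3445 J.
After step 1: P = 1310 kPa, V = 8.6 L, T = 560.4 K.
Step 2 (isothermal): W = P₁V₁ ln(V₂/V₁) = (11266) ln(21.1/8.6) = 10111 J.
W_total = 3445 + 10111 = 13557 J.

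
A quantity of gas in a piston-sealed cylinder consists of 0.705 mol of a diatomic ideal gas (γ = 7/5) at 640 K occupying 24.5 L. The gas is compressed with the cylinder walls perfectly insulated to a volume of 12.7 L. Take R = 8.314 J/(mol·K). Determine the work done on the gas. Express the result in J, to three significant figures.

Adiabatic: TV^(γ−1) = const with γ = 7/5.
T₂ = T₁ (V₁/V₂)^(γ−1) = 640 × (24.5/12.7)^0.4 = 640 × 1.301 = 832.4 K.
W_by = nCᵥ(T₁ − T₂) = (0.705)(20.79)(640 − 832.4) = -2819 J.
Work on gas = −W_by = 2819 J.

W ≈ 2820 J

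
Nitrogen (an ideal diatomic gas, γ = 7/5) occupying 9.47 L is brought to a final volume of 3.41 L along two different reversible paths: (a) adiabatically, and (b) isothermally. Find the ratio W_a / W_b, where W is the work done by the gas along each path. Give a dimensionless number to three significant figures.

Path (a) adiabatic: W = P₁V₁(1 − (V₁/V₂)^(γ−1))/(γ−1) → W_a/(P₁V₁) = -1.262.
Path (b) isothermal: W = P₁V₁ ln(V₂/V₁) → W_b/(P₁V₁) = -1.021.
W_a / W_b = -1.262 / -1.021 = 1.235.

W_a / W_b ≈ 1.24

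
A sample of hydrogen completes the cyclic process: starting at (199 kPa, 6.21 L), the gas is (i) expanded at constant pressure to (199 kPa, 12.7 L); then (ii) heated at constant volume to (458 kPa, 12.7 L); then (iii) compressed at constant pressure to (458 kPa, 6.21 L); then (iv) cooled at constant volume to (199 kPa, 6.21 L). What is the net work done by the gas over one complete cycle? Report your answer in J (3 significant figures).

Constant-volume legs do no work.
W(i) = (199)(12.7 − 6.21) = 1292 J; W(iii) = (458)(6.21 − 12.7) = -2972 J.
W_net = 1292 − 2972 = -1681 J (the counter-clockwise enclosed area).

W_net ≈ -1680 J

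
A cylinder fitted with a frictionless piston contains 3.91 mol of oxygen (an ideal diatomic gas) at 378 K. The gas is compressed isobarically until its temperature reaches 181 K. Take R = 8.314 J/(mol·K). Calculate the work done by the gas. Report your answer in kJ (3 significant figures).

Isobaric: W = P ΔV = nR ΔT.
W = (3.91)(8.314)(181 − 378) = -6404 J.

W ≈ -6.40 kJ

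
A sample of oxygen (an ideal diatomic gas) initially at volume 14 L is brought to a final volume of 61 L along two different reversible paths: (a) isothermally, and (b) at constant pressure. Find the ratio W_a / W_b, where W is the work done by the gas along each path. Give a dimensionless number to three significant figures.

W_a / W_b ≈ 0.438

Path (a) isothermal: W = P₁V₁ ln(V₂/V₁) → W_a/(P₁V₁) = 1.472.
Path (b) isobaric: W = P₁(V₂ − V₁) → W_b/(P₁V₁) = 3.357.
W_a / W_b = 1.472 / 3.357 = 0.4384.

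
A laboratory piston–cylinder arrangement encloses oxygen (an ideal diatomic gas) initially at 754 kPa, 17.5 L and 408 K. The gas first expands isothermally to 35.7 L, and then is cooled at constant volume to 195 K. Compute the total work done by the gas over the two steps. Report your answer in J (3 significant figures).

Step 1 (isothermal): W = P₁V₁ ln(V₂/V₁) = (13195) ln(35.7/17.5) = 9407 J.
Step 2 (isochoric): W = 0 (constant volume).
W_total = 9407 + 0 = 9407 J.

W_total ≈ 9410 J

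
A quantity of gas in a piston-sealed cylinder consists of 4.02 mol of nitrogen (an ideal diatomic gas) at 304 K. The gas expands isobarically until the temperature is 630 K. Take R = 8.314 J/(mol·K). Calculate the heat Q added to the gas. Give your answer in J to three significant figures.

Isobaric: W = nRΔT = (4.02)(8.314)(326) = 10896 J.
ΔU = nCᵥΔT with Cᵥ = 5R/2: ΔU = (4.02)(20.79)(326) = 27239 J.
Q = ΔU + W = 27239 + 10896 = 38135 J.

Q ≈ 38100 J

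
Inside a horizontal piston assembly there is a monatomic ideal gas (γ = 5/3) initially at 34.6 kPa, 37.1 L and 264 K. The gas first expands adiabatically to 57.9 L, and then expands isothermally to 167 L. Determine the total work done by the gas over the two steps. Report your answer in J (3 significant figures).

Step 1 (adiabatic): W = (P₁V₁ − P₂V₂)/(γ−1) = (1284 − 954.1)/0.667 = 494.4 J.
After step 1: P = 16.48 kPa, V = 57.9 L, T = 196.2 K.
Step 2 (isothermal): W = P₁V₁ ln(V₂/V₁) = (954.1) ln(167/57.9) = 1011 J.
W_total = 494.4 + 1011 = 1505 J.

W_total ≈ 1510 J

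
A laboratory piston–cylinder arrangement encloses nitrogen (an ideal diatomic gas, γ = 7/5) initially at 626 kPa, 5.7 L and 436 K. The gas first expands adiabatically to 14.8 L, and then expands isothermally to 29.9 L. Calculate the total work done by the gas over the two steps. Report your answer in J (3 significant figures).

W_total ≈ 4540 J

Step 1 (adiabatic): W = (P₁V₁ − P₂V₂)/(γ−1) = (3568 − 2436)/0.4 = 2830 J.
After step 1: P = 164.6 kPa, V = 14.8 L, T = 297.7 K.
Step 2 (isothermal): W = P₁V₁ ln(V₂/V₁) = (2436) ln(29.9/14.8) = 1713 J.
W_total = 2830 + 1713 = 4543 J.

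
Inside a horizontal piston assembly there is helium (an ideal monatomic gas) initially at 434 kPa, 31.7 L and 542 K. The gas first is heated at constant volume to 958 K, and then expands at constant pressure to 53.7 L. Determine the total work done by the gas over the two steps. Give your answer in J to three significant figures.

Step 1 (isochoric): W = 0 (constant volume).
After step 1: P = 767.1 kPa (V unchanged).
Step 2 (isobaric): W = PΔV = (767.1 kPa)(53.7 − 31.7 L) = 16876 J.
W_total = 0 + 16876 = 16876 J.

W_total ≈ 16900 J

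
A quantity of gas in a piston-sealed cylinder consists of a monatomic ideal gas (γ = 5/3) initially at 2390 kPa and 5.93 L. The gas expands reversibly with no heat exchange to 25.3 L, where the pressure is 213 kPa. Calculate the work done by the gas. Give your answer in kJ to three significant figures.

Adiabatic: W = (P₁V₁ − P₂V₂)/(γ − 1) with γ = 5/3.
P₁V₁ = 14173 J, P₂V₂ = 5389 J.
W = (14173 − 5389) / 0.6667 = 13176 J.

W ≈ 13.2 kJ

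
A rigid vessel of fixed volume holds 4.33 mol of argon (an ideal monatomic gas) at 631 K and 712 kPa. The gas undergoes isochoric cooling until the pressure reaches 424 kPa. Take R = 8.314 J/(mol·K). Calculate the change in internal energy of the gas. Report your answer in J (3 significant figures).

Constant volume ⇒ W = 0, so Q = ΔU = nCᵥΔT with Cᵥ = 3R/2 = 12.47 J/(mol·K).
At constant V, T₂/T₁ = P₂/P₁ ⇒ ΔT = T₁(P₂/P₁ − 1) = 631·(424/712 − 1) = -255.2 K.
ΔU = (4.33)(12.47)(-255.2) = -13783 J.

ΔU ≈ -13800 J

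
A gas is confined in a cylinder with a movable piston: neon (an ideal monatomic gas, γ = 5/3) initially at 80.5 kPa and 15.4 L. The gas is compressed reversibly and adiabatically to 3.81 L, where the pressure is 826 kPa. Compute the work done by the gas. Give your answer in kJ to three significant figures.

W ≈ -2.86 kJ

Adiabatic: W = (P₁V₁ − P₂V₂)/(γ − 1) with γ = 5/3.
P₁V₁ = 1240 J, P₂V₂ = 3147 J.
W = (1240 − 3147) / 0.6667 = -2861 J.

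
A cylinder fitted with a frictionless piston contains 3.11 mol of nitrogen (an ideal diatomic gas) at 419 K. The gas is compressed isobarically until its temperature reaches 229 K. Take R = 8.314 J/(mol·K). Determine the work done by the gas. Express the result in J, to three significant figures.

Isobaric: W = P ΔV = nR ΔT.
W = (3.11)(8.314)(229 − 419) = -4913 J.

W ≈ -4910 J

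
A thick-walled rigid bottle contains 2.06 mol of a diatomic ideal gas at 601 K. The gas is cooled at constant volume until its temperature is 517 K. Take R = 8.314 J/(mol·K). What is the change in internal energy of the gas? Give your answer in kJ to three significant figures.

ΔU ≈ -3.60 kJ

Constant volume ⇒ W = 0, so Q = ΔU = nCᵥΔT with Cᵥ = 5R/2 = 20.79 J/(mol·K).
ΔU = (2.06)(20.79)(517 − 601) = -3597 J.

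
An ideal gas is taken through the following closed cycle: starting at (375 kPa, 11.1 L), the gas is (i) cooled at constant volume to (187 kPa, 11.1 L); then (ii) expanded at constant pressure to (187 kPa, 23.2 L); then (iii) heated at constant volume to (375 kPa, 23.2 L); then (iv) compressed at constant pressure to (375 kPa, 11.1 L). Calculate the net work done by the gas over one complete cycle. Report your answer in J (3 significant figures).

Constant-volume legs do no work.
W(ii) = (187)(23.2 − 11.1) = 2263 J; W(iv) = (375)(11.1 − 23.2) = -4538 J.
W_net = 2263 − 4538 = -2275 J (the counter-clockwise enclosed area).

W_net ≈ -2270 J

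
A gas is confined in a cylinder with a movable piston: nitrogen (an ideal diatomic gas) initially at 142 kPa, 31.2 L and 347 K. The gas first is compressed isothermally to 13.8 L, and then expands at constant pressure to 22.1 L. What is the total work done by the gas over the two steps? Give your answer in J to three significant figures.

Step 1 (isothermal): W = P₁V₁ ln(V₂/V₁) = (4430) ln(13.8/31.2) = -3614 J.
After step 1: P = 321 kPa, V = 13.8 L, T = 347 K.
Step 2 (isobaric): W = PΔV = (321 kPa)(22.1 − 13.8 L) = 2665 J.
W_total = -3614 + 2665 = -949.4 J.

W_total ≈ -949 J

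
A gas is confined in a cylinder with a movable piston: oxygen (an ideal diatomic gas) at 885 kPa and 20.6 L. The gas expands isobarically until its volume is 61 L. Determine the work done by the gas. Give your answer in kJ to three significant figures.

W ≈ 35.8 kJ

Isobaric: W = P ΔV.
W = (885 kPa)(61 − 20.6 L) = (885)(40.4) = 35754 J.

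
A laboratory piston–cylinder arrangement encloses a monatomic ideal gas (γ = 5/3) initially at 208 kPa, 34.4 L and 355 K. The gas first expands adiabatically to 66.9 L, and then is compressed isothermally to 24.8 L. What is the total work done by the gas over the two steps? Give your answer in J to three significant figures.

W_total ≈ -713 J

Step 1 (adiabatic): W = (P₁V₁ − P₂V₂)/(γ−1) = (7155 − 4592)/0.667 = 3844 J.
After step 1: P = 68.65 kPa, V = 66.9 L, T = 227.9 K.
Step 2 (isothermal): W = P₁V₁ ln(V₂/V₁) = (4592) ln(24.8/66.9) = -4557 J.
W_total = 3844 − 4557 = -713.2 J.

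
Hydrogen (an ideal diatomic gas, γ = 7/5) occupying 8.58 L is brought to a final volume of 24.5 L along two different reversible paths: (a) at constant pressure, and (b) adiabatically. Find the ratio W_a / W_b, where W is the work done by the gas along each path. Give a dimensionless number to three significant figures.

Path (a) isobaric: W = P₁(V₂ − V₁) → W_a/(P₁V₁) = 1.855.
Path (b) adiabatic: W = P₁V₁(1 − (V₁/V₂)^(γ−1))/(γ−1) → W_b/(P₁V₁) = 0.8569.
W_a / W_b = 1.855 / 0.8569 = 2.165.

W_a / W_b ≈ 2.17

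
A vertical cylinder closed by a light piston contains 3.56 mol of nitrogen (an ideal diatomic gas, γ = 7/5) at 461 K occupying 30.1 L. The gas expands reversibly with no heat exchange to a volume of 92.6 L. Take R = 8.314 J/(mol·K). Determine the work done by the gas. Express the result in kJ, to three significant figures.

Adiabatic: TV^(γ−1) = const with γ = 7/5.
T₂ = T₁ (V₁/V₂)^(γ−1) = 461 × (30.1/92.6)^0.4 = 461 × 0.6379 = 294.1 K.
W_by = nCᵥ(T₁ − T₂) = (3.56)(20.79)(461 − 294.1) = 12350 J.

W ≈ 12.4 kJ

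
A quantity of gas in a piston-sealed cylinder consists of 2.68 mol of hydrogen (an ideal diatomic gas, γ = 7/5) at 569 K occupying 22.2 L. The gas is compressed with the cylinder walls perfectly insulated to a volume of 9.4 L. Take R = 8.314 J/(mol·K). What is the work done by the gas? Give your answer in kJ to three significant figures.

W ≈ -13.0 kJ

Adiabatic: TV^(γ−1) = const with γ = 7/5.
T₂ = T₁ (V₁/V₂)^(γ−1) = 569 × (22.2/9.4)^0.4 = 569 × 1.41 = 802.4 K.
W_by = nCᵥ(T₁ − T₂) = (2.68)(20.79)(569 − 802.4) = -13002 J.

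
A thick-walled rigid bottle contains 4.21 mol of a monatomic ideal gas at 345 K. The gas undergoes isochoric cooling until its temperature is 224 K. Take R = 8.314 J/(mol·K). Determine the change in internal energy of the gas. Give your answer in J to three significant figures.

Constant volume ⇒ W = 0, so Q = ΔU = nCᵥΔT with Cᵥ = 3R/2 = 12.47 J/(mol·K).
ΔU = (4.21)(12.47)(224 − 345) = -6353 J.

ΔU ≈ -6350 J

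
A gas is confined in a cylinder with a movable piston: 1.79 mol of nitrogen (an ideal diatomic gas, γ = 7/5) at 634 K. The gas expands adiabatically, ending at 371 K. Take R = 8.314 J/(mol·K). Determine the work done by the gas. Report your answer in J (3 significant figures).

W ≈ 9780 J

Adiabatic ⇒ Q = 0, so W_by = −ΔU = nCᵥ(T₁ − T₂).
Cᵥ = 5R/2 = 20.79 J/(mol·K).
W = (1.79)(20.79)(634 − 371) = 9785 J.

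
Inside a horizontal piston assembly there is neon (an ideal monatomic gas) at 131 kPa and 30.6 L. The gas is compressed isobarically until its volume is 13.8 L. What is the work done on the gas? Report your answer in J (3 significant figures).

W ≈ 2200 J

Isobaric: W = P ΔV.
W = (131 kPa)(13.8 − 30.6 L) = (131)(-16.8) = -2201 J.
Work on gas = −W_by = 2201 J.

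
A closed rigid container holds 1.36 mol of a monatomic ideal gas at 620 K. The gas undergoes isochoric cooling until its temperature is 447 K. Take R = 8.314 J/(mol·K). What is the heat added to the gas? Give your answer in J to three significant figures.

Constant volume ⇒ W = 0, so Q = ΔU = nCᵥΔT with Cᵥ = 3R/2 = 12.47 J/(mol·K).
ΔU = (1.36)(12.47)(447 − 620) = -2934 J.

Q ≈ -2930 J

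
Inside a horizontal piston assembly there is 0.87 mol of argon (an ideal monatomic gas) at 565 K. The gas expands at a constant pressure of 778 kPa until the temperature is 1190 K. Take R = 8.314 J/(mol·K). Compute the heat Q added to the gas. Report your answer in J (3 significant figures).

Q ≈ 11300 J

Isobaric: W = nRΔT = (0.87)(8.314)(625) = 4521 J.
ΔU = nCᵥΔT with Cᵥ = 3R/2: ΔU = (0.87)(12.47)(625) = 6781 J.
Q = ΔU + W = 6781 + 4521 = 11302 J.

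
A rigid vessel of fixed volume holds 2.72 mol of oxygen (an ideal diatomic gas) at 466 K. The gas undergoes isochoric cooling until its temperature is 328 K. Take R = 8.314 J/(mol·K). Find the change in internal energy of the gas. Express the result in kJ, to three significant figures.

Constant volume ⇒ W = 0, so Q = ΔU = nCᵥΔT with Cᵥ = 5R/2 = 20.79 J/(mol·K).
ΔU = (2.72)(20.79)(328 − 466) = -7802 J.

ΔU ≈ -7.80 kJ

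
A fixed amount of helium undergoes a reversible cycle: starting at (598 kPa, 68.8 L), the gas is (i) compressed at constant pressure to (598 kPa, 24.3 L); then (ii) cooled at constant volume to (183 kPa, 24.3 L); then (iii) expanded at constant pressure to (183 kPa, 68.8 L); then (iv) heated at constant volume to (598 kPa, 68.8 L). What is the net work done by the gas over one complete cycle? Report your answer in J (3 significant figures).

W_net ≈ -18500 J

Constant-volume legs do no work.
W(i) = (598)(24.3 − 68.8) = -26611 J; W(iii) = (183)(68.8 − 24.3) = 8144 J.
W_net = -26611 + 8144 = -18468 J (the counter-clockwise enclosed area).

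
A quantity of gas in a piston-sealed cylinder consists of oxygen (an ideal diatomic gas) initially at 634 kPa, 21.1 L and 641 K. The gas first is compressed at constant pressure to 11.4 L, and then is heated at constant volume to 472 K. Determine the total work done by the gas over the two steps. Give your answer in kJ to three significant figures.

W_total ≈ -6.15 kJ

Step 1 (isobaric): W = PΔV = (634 kPa)(11.4 − 21.1 L) = -6150 J.
Step 2 (isochoric): W = 0 (constant volume).
W_total = -6150 + 0 = -6150 J.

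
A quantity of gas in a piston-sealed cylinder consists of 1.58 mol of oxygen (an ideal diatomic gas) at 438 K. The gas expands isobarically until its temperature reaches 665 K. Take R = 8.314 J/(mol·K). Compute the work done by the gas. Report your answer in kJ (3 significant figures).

Isobaric: W = P ΔV = nR ΔT.
W = (1.58)(8.314)(665 − 438) = 2982 J.

W ≈ 2.98 kJ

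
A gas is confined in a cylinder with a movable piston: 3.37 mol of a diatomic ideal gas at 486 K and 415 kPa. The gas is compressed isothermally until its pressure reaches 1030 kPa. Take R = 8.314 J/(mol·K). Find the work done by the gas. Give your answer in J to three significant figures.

Isothermal process: W = nRT ln(V₂/V₁) = nRT ln(P₁/P₂).
W = (3.37)(8.314)(486) × ln(415/1030)
  = 13617 × ln(0.4029) = 13617 × -0.909
W_by_gas = -12378 J.

W ≈ -12400 J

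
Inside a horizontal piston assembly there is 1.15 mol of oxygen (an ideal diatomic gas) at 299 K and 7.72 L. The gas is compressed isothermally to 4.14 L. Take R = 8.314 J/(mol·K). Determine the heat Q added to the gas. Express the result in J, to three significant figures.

Q ≈ -1780 J

Isothermal ⇒ ΔU = 0, so Q = W = nRT ln(V₂/V₁).
Q = (1.15)(8.314)(299) ln(4.14/7.72) = 2859 × -0.6231 = -1781 J.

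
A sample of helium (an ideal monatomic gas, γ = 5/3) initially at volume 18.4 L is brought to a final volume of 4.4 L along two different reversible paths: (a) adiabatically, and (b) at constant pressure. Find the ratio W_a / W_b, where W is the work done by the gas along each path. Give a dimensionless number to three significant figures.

Path (a) adiabatic: W = P₁V₁(1 − (V₁/V₂)^(γ−1))/(γ−1) → W_a/(P₁V₁) = -2.393.
Path (b) isobaric: W = P₁(V₂ − V₁) → W_b/(P₁V₁) = -0.7609.
W_a / W_b = -2.393 / -0.7609 = 3.146.

W_a / W_b ≈ 3.15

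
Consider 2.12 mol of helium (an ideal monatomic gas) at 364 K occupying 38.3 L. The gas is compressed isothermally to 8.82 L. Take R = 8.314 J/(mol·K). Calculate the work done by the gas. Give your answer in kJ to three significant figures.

W ≈ -9.42 kJ

Isothermal: W = nRT ln(V₂/V₁).
W = (2.12)(8.314)(364) × ln(8.82/38.3)
  = 6416 × -1.468
W_by_gas = -9421 J.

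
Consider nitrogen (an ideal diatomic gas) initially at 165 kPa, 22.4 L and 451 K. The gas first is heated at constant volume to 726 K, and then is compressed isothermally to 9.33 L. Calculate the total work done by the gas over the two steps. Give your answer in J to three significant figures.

W_total ≈ -5210 J

Step 1 (isochoric): W = 0 (constant volume).
After step 1: P = 265.6 kPa (V unchanged).
Step 2 (isothermal): W = P₁V₁ ln(V₂/V₁) = (5950) ln(9.33/22.4) = -5211 J.
W_total = 0 − 5211 = -5211 J.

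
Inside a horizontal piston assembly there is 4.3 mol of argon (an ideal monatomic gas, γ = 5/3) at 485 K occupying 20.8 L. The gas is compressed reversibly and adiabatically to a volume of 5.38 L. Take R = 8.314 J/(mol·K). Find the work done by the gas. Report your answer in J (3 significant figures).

W ≈ -38100 J

Adiabatic: TV^(γ−1) = const with γ = 5/3.
T₂ = T₁ (V₁/V₂)^(γ−1) = 485 × (20.8/5.38)^0.667 = 485 × 2.463 = 1195 K.
W_by = nCᵥ(T₁ − T₂) = (4.3)(12.47)(485 − 1195) = -38058 J.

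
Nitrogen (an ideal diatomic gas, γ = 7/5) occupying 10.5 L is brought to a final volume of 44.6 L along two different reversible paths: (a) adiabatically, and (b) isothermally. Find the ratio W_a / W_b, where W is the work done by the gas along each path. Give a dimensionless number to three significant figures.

W_a / W_b ≈ 0.759

Path (a) adiabatic: W = P₁V₁(1 − (V₁/V₂)^(γ−1))/(γ−1) → W_a/(P₁V₁) = 1.098.
Path (b) isothermal: W = P₁V₁ ln(V₂/V₁) → W_b/(P₁V₁) = 1.446.
W_a / W_b = 1.098 / 1.446 = 0.7593.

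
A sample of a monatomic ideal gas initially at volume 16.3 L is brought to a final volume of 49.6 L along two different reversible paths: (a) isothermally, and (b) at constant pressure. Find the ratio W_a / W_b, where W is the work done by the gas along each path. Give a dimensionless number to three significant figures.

W_a / W_b ≈ 0.545

Path (a) isothermal: W = P₁V₁ ln(V₂/V₁) → W_a/(P₁V₁) = 1.113.
Path (b) isobaric: W = P₁(V₂ − V₁) → W_b/(P₁V₁) = 2.043.
W_a / W_b = 1.113 / 2.043 = 0.5447.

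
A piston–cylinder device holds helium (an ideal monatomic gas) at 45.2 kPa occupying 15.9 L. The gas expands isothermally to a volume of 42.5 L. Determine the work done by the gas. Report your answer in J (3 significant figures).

W ≈ 707 J

Isothermal: W = nRT ln(V₂/V₁) = P₁V₁ ln(V₂/V₁).
P₁V₁ = (45.2 kPa)(15.9 L) = 718.7 J.
W = 718.7 × ln(42.5/15.9) = 718.7 × 0.9832
W_by_gas = 706.6 J.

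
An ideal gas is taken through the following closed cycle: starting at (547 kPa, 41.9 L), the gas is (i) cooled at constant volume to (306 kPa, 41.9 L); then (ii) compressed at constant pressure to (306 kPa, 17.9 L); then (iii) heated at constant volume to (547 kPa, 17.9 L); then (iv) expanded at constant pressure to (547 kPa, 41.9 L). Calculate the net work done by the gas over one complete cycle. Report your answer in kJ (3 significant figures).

W_net ≈ 5.78 kJ

Constant-volume legs do no work.
W(ii) = (306)(17.9 − 41.9) = -7344 J; W(iv) = (547)(41.9 − 17.9) = 13128 J.
W_net = -7344 + 13128 = 5784 J (the clockwise enclosed area).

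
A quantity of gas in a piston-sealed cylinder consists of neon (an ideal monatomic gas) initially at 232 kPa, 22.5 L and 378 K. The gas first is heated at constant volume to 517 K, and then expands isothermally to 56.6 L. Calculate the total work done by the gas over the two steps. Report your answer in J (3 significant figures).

Step 1 (isochoric): W = 0 (constant volume).
After step 1: P = 317.3 kPa (V unchanged).
Step 2 (isothermal): W = P₁V₁ ln(V₂/V₁) = (7140) ln(56.6/22.5) = 6586 J.
W_total = 0 + 6586 = 6586 J.

W_total ≈ 6590 J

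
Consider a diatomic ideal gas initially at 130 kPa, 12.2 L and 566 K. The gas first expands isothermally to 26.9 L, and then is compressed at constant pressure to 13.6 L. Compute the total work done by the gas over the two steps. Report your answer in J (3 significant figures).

W_total ≈ 470 J

Step 1 (isothermal): W = P₁V₁ ln(V₂/V₁) = (1586) ln(26.9/12.2) = 1254 J.
After step 1: P = 58.96 kPa, V = 26.9 L, T = 566 K.
Step 2 (isobaric): W = PΔV = (58.96 kPa)(13.6 − 26.9 L) = -784.2 J.
W_total = 1254 − 784.2 = 469.9 J.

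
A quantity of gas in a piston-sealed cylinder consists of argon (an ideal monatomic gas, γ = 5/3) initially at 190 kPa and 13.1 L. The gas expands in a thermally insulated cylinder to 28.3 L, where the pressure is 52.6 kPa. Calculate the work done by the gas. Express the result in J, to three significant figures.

W ≈ 1500 J

Adiabatic: W = (P₁V₁ − P₂V₂)/(γ − 1) with γ = 5/3.
P₁V₁ = 2489 J, P₂V₂ = 1489 J.
W = (2489 − 1489) / 0.6667 = 1501 J.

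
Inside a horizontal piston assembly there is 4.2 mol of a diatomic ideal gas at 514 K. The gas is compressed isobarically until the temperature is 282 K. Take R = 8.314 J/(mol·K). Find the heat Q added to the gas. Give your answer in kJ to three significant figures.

Isobaric: W = nRΔT = (4.2)(8.314)(-232) = -8101 J.
ΔU = nCᵥΔT with Cᵥ = 5R/2: ΔU = (4.2)(20.79)(-232) = -20253 J.
Q = ΔU + W = -20253 − 8101 = -28354 J.

Q ≈ -28.4 kJ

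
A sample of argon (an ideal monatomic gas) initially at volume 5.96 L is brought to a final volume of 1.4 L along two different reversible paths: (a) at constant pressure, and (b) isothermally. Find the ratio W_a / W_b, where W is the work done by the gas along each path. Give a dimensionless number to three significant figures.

Path (a) isobaric: W = P₁(V₂ − V₁) → W_a/(P₁V₁) = -0.7651.
Path (b) isothermal: W = P₁V₁ ln(V₂/V₁) → W_b/(P₁V₁) = -1.449.
W_a / W_b = -0.7651 / -1.449 = 0.5282.

W_a / W_b ≈ 0.528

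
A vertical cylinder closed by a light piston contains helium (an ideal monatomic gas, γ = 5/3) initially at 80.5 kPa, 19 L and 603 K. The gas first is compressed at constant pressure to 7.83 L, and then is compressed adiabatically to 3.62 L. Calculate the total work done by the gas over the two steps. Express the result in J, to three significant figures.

W_total ≈ -1540 J

Step 1 (isobaric): W = PΔV = (80.5 kPa)(7.83 − 19 L) = -899.2 J.
After step 1: P = 80.5 kPa, V = 7.83 L, T = 248.5 K.
Step 2 (adiabatic): W = (P₁V₁ − P₂V₂)/(γ−1) = (630.3 − 1054)/0.667 = -635.8 J.
W_total = -899.2 − 635.8 = -1535 J.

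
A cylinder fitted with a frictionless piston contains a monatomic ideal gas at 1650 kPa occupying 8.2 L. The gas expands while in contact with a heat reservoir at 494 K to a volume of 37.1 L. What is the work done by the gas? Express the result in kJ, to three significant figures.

W ≈ 20.4 kJ

Isothermal: W = nRT ln(V₂/V₁) = P₁V₁ ln(V₂/V₁).
P₁V₁ = (1650 kPa)(8.2 L) = 13530 J.
W = 13530 × ln(37.1/8.2) = 13530 × 1.509
W_by_gas = 20423 J.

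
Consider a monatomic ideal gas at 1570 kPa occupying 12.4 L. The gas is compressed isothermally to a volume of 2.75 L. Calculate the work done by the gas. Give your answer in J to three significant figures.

Isothermal: W = nRT ln(V₂/V₁) = P₁V₁ ln(V₂/V₁).
P₁V₁ = (1570 kPa)(12.4 L) = 19468 J.
W = 19468 × ln(2.75/12.4) = 19468 × -1.506
W_by_gas = -29321 J.

W ≈ -29300 J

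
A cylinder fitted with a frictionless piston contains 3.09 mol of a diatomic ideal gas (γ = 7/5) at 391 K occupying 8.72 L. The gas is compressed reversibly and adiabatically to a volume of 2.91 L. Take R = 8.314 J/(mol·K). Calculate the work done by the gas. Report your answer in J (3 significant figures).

Adiabatic: TV^(γ−1) = const with γ = 7/5.
T₂ = T₁ (V₁/V₂)^(γ−1) = 391 × (8.72/2.91)^0.4 = 391 × 1.551 = 606.5 K.
W_by = nCᵥ(T₁ − T₂) = (3.09)(20.79)(391 − 606.5) = -13840 J.

W ≈ -13800 J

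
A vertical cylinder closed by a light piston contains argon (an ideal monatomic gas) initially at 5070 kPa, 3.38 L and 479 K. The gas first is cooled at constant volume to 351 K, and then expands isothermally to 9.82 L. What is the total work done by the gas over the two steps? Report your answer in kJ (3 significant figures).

Step 1 (isochoric): W = 0 (constant volume).
After step 1: P = 3715 kPa (V unchanged).
Step 2 (isothermal): W = P₁V₁ ln(V₂/V₁) = (12557) ln(9.82/3.38) = 13393 J.
W_total = 0 + 13393 = 13393 J.

W_total ≈ 13.4 kJ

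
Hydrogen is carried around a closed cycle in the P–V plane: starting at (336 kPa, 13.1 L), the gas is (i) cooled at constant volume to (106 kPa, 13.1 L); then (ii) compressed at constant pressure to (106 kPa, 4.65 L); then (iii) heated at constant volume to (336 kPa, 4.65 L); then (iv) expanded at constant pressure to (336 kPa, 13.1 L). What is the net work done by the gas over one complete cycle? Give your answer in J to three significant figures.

W_net ≈ 1940 J

Constant-volume legs do no work.
W(ii) = (106)(4.65 − 13.1) = -895.7 J; W(iv) = (336)(13.1 − 4.65) = 2839 J.
W_net = -895.7 + 2839 = 1944 J (the clockwise enclosed area).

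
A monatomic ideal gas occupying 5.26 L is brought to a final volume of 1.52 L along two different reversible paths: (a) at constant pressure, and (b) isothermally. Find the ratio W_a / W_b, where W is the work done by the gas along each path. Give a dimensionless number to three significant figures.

Path (a) isobaric: W = P₁(V₂ − V₁) → W_a/(P₁V₁) = -0.711.
Path (b) isothermal: W = P₁V₁ ln(V₂/V₁) → W_b/(P₁V₁) = -1.241.
W_a / W_b = -0.711 / -1.241 = 0.5728.

W_a / W_b ≈ 0.573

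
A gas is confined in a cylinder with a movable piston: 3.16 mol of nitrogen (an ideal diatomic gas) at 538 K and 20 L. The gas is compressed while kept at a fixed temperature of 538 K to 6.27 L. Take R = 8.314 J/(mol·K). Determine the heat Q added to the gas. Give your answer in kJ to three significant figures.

Isothermal ⇒ ΔU = 0, so Q = W = nRT ln(V₂/V₁).
Q = (3.16)(8.314)(538) ln(6.27/20) = 14134 × -1.16 = -16395 J.

Q ≈ -16.4 kJ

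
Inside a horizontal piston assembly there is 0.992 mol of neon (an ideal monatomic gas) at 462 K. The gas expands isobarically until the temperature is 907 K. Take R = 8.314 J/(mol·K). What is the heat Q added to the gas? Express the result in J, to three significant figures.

Isobaric: W = nRΔT = (0.992)(8.314)(445) = 3670 J.
ΔU = nCᵥΔT with Cᵥ = 3R/2: ΔU = (0.992)(12.47)(445) = 5505 J.
Q = ΔU + W = 5505 + 3670 = 9175 J.

Q ≈ 9180 J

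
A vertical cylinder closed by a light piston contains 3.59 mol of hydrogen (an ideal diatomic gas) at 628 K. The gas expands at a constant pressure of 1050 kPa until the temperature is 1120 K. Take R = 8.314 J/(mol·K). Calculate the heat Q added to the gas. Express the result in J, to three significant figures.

Isobaric: W = nRΔT = (3.59)(8.314)(492) = 14685 J.
ΔU = nCᵥΔT with Cᵥ = 5R/2: ΔU = (3.59)(20.79)(492) = 36712 J.
Q = ΔU + W = 36712 + 14685 = 51397 J.

Q ≈ 51400 J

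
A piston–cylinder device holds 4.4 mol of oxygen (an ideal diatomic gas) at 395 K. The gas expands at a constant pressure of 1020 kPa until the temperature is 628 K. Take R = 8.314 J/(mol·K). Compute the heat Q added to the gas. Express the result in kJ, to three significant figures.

Q ≈ 29.8 kJ

Isobaric: W = nRΔT = (4.4)(8.314)(233) = 8524 J.
ΔU = nCᵥΔT with Cᵥ = 5R/2: ΔU = (4.4)(20.79)(233) = 21309 J.
Q = ΔU + W = 21309 + 8524 = 29832 J.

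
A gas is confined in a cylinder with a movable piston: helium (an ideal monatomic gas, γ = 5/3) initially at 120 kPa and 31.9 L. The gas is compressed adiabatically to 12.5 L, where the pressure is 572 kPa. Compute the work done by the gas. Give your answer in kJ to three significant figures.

Adiabatic: W = (P₁V₁ − P₂V₂)/(γ − 1) with γ = 5/3.
P₁V₁ = 3828 J, P₂V₂ = 7150 J.
W = (3828 − 7150) / 0.6667 = -4983 J.

W ≈ -4.98 kJ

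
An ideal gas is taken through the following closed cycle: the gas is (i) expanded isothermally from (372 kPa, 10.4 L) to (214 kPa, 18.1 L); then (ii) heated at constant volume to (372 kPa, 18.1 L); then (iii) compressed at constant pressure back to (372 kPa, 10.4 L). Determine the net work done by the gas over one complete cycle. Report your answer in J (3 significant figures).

Leg (i): W = PᵢVᵢ ln(V_f/Vᵢ) = (3869) ln(18.1/10.4) = 2144 J.
Leg (ii): W = 0.
Leg (iii): W = PΔV = (372)(10.4 − 18.1) = -2864 J.
W_net = 2144 − 2864 = -720.7 J.

W_net ≈ -721 J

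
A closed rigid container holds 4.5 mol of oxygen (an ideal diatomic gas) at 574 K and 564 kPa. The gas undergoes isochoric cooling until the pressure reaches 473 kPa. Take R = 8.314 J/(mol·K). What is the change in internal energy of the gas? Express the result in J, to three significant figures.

Constant volume ⇒ W = 0, so Q = ΔU = nCᵥΔT with Cᵥ = 5R/2 = 20.79 J/(mol·K).
At constant V, T₂/T₁ = P₂/P₁ ⇒ ΔT = T₁(P₂/P₁ − 1) = 574·(473/564 − 1) = -92.61 K.
ΔU = (4.5)(20.79)(-92.61) = -8662 J.

ΔU ≈ -8660 J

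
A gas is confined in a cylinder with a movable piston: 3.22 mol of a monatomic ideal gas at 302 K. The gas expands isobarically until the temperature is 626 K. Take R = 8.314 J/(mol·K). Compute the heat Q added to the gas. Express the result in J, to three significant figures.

Isobaric: W = nRΔT = (3.22)(8.314)(324) = 8674 J.
ΔU = nCᵥΔT with Cᵥ = 3R/2: ΔU = (3.22)(12.47)(324) = 13011 J.
Q = ΔU + W = 13011 + 8674 = 21685 J.

Q ≈ 21700 J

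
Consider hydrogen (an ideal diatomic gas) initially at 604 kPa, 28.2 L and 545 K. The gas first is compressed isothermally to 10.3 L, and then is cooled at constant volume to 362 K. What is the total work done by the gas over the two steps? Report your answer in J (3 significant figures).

W_total ≈ -17200 J

Step 1 (isothermal): W = P₁V₁ ln(V₂/V₁) = (17033) ln(10.3/28.2) = -17155 J.
Step 2 (isochoric): W = 0 (constant volume).
W_total = -17155 + 0 = -17155 J.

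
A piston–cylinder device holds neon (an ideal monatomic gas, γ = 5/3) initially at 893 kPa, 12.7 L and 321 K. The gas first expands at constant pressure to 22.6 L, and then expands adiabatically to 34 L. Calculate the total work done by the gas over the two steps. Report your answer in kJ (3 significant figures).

W_total ≈ 16.1 kJ

Step 1 (isobaric): W = PΔV = (893 kPa)(22.6 − 12.7 L) = 8841 J.
After step 1: P = 893 kPa, V = 22.6 L, T = 571.2 K.
Step 2 (adiabatic): W = (P₁V₁ − P₂V₂)/(γ−1) = (20182 − 15371)/0.667 = 7216 J.
W_total = 8841 + 7216 = 16056 J.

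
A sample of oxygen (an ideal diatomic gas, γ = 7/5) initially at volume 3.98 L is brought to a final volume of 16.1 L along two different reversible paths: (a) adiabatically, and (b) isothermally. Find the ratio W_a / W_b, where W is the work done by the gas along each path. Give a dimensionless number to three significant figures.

W_a / W_b ≈ 0.766

Path (a) adiabatic: W = P₁V₁(1 − (V₁/V₂)^(γ−1))/(γ−1) → W_a/(P₁V₁) = 1.071.
Path (b) isothermal: W = P₁V₁ ln(V₂/V₁) → W_b/(P₁V₁) = 1.398.
W_a / W_b = 1.071 / 1.398 = 0.766.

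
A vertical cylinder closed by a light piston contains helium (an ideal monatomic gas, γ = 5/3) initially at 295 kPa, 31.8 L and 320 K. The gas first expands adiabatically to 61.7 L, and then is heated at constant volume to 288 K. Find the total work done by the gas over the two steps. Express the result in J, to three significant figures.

Step 1 (adiabatic): W = (P₁V₁ − P₂V₂)/(γ−1) = (9381 − 6030)/0.667 = 5026 J.
Step 2 (isochoric): W = 0 (constant volume).
W_total = 5026 + 0 = 5026 J.

W_total ≈ 5030 J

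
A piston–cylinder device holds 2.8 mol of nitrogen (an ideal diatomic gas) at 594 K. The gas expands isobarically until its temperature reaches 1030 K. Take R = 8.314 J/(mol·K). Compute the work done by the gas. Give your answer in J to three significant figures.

Isobaric: W = P ΔV = nR ΔT.
W = (2.8)(8.314)(1030 − 594) = 10150 J.

W ≈ 10100 J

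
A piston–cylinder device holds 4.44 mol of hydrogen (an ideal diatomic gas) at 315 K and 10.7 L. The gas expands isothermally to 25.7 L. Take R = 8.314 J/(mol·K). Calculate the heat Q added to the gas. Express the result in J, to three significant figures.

Q ≈ 10200 J

Isothermal ⇒ ΔU = 0, so Q = W = nRT ln(V₂/V₁).
Q = (4.44)(8.314)(315) ln(25.7/10.7) = 11628 × 0.8762 = 10189 J.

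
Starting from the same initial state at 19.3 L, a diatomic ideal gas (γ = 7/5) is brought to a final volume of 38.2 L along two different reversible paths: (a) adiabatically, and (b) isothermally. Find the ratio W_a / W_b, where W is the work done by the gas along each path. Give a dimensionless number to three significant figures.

W_a / W_b ≈ 0.875

Path (a) adiabatic: W = P₁V₁(1 − (V₁/V₂)^(γ−1))/(γ−1) → W_a/(P₁V₁) = 0.5974.
Path (b) isothermal: W = P₁V₁ ln(V₂/V₁) → W_b/(P₁V₁) = 0.6827.
W_a / W_b = 0.5974 / 0.6827 = 0.8751.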